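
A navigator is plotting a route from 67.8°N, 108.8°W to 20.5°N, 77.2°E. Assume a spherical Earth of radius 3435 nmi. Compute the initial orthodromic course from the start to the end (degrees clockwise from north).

θ = atan2( sin Δλ·cos φ₂ ,  cos φ₁ sin φ₂ − sin φ₁ cos φ₂ cos Δλ )
  = atan2(-0.0979, +0.9948) = 354.38°

354.4°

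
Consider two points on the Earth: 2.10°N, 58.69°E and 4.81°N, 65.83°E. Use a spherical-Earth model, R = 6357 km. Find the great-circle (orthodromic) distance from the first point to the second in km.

cos σ = sin φ₁ sin φ₂ + cos φ₁ cos φ₂ cos Δλ
      = sin(2.10°)sin(4.81°) + cos(2.10°)cos(4.81°)cos(7.14°) = 0.9912
σ = 7.624° → d = Rσ = 6357·0.13307 = 846 km

846 km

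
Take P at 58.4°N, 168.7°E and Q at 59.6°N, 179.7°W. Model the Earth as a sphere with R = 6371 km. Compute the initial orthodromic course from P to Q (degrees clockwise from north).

73.7°

θ = atan2( sin Δλ·cos φ₂ ,  cos φ₁ sin φ₂ − sin φ₁ cos φ₂ cos Δλ )
  = atan2(+0.1018, +0.0297) = 73.70°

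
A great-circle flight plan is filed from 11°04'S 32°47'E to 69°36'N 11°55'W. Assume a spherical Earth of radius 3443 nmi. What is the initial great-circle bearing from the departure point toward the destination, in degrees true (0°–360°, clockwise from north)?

N = sin Δλ·cos φ₂ = -0.2452;  D = cos φ₁ sin φ₂ − sin φ₁ cos φ₂ cos Δλ = +0.9674
initial course = atan2(N, D) = 345.78°

345.8°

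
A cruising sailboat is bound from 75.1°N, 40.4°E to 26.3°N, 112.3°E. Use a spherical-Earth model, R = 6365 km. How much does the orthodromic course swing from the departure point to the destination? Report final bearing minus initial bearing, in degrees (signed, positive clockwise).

+63.3°

At departure: θ₁ = atan2(sin Δλ cos φ₂, cos φ₁ sin φ₂ − sin φ₁ cos φ₂ cos Δλ) = 100.32°
At arrival: θ₂ = atan2(sin Δλ cos φ₁, −cos φ₂ sin φ₁ + sin φ₂ cos φ₁ cos Δλ) = 163.61°
Δθ = θ₂ − θ₁ = +63.3°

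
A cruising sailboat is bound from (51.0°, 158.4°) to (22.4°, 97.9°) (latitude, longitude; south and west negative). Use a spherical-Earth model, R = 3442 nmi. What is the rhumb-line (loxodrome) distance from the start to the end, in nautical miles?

Rhumb course C = atan2(Δλ, Δψ) with Δψ = ln[tan(π/4+φ₂/2)/tan(π/4+φ₁/2)] = -0.6368, Δλ = -1.0559 → C = 238.91°
d = R·|Δφ| / |cos C| = 3442·0.49916 / 0.51644 = 3327 nmi

3327 nmi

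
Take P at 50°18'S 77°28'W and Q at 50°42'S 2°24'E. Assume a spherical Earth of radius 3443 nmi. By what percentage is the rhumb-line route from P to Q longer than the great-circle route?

Great circle: σ = 0.8412 rad → d_gc = Rσ = 2896.2 nmi
Rhumb: Δφ = -0.0070, Δλ = +1.3939, Δψ = -0.0110, q = Δφ/Δψ = 0.6361 → d_rh = R√(Δφ²+q²Δλ²) = 3052.8 nmi
Excess = (3052.8 − 2896.2) / 2896.2 = 156.6 / 2896.2 = 5.41% ≈ 5.4%

5.4%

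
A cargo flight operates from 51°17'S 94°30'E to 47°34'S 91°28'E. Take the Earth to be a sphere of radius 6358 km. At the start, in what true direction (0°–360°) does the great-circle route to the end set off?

330.9°

θ = atan2( sin Δλ·cos φ₂ ,  cos φ₁ sin φ₂ − sin φ₁ cos φ₂ cos Δλ )
  = atan2(-0.0357, +0.0641) = 330.88°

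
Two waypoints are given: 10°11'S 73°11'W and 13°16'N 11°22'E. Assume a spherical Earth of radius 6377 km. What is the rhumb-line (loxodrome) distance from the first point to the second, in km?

9699 km

Δψ = ln[tan(π/4+φ₂/2)/tan(π/4+φ₁/2)] = +0.4123;  Δφ = +0.4093 rad,  Δλ = +1.4757 rad
q = Δφ/Δψ = 0.9926
d = R·√(Δφ² + q²Δλ²) = 6377·1.52090 = 9699 km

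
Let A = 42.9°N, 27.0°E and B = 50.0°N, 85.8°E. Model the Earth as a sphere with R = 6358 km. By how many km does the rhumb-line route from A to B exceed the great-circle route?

110 km

Great circle: cos σ = sin φ₁ sin φ₂ + cos φ₁ cos φ₂ cos Δλ,  σ = 0.6992 rad → d_gc = 4445.2 km
Rhumb line: Δψ = +0.1802, q = Δφ/Δψ = 0.6876, d_rh = R√(Δφ²+q²Δλ²) = 4555.0 km
Excess = 4555.0 − 4445.2 = 109.8 ≈ 110 km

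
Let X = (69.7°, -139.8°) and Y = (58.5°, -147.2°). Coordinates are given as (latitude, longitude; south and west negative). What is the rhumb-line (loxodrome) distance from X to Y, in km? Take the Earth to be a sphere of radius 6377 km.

Δψ = ln[tan(π/4+φ₂/2)/tan(π/4+φ₁/2)] = -0.4545;  Δφ = -0.1955 rad,  Δλ = -0.1292 rad
q = Δφ/Δψ = 0.4301
d = R·√(Δφ² + q²Δλ²) = 6377·0.20322 = 1296 km

1296 km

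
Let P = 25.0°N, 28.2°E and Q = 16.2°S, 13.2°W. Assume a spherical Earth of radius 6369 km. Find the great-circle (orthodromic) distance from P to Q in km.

cos σ = sin φ₁ sin φ₂ + cos φ₁ cos φ₂ cos Δλ
      = sin(25.00°)sin(-16.20°) + cos(25.00°)cos(-16.20°)cos(-41.40°) = 0.5349
σ = 57.661° → d = Rσ = 6369·1.00637 = 6410 km

6410 km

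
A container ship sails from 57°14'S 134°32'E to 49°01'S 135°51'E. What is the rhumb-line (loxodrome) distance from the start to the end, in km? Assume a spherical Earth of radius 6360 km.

916 km

Rhumb course C = atan2(Δλ, Δψ) with Δψ = ln[tan(π/4+φ₂/2)/tan(π/4+φ₁/2)] = +0.2399, Δλ = +0.0230 → C = 5.47°
d = R·|Δφ| / |cos C| = 6360·0.14341 / 0.99544 = 916 km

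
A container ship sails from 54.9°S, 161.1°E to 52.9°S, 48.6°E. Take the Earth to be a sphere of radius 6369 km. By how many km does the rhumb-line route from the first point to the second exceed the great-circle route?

Great circle: cos σ = sin φ₁ sin φ₂ + cos φ₁ cos φ₂ cos Δλ,  σ = 1.0242 rad → d_gc = 6522.9 km
Rhumb line: Δψ = +0.0593, q = Δφ/Δψ = 0.5891, d_rh = R√(Δφ²+q²Δλ²) = 7369.8 km
Excess = 7369.8 − 6522.9 = 846.9 ≈ 847 km

847 km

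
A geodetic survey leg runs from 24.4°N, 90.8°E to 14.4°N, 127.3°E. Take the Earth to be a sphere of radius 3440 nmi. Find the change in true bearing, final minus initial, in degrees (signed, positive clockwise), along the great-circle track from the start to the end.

Initial bearing θ₁ = atan2(sin Δλ cos φ₂, cos φ₁ sin φ₂ − sin φ₁ cos φ₂ cos Δλ) = 99.38°
Final bearing θ₂ = (initial bearing from the destination back to the start) + 180° = 111.93°
Δθ = θ₂ − θ₁ = +12.5°

+12.5°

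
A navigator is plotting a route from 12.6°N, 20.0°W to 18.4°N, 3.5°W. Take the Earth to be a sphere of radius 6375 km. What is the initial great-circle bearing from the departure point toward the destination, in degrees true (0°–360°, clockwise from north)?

67.9°

θ = atan2( sin Δλ·cos φ₂ ,  cos φ₁ sin φ₂ − sin φ₁ cos φ₂ cos Δλ )
  = atan2(+0.2695, +0.1096) = 67.87°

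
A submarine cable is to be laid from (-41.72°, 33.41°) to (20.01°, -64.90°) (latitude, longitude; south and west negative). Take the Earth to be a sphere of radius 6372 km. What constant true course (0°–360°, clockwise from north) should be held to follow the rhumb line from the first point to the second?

Meridional parts: M(φ₁)=-0.8026, M(φ₂)=+0.3566 → ΔM = +1.1592;  Δλ = -1.7158 rad
tan C = Δλ / ΔM = -1.4802 → C = 304.04°

304.0°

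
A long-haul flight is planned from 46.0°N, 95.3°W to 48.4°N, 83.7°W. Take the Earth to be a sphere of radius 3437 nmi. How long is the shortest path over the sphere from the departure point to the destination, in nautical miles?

Haversine: a = sin²(Δφ/2)+cos φ₁ cos φ₂ sin²(Δλ/2) = 0.00515;  σ = 2·atan2(√a,√(1−a))
σ = 8.229° → d = Rσ = 3437·0.14363 = 494 nmi

494 nmi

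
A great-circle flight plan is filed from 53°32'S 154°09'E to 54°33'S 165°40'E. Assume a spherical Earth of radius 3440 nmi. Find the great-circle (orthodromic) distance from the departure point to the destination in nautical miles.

Haversine: a = sin²(Δφ/2)+cos φ₁ cos φ₂ sin²(Δλ/2) = 0.00355;  σ = 2·atan2(√a,√(1−a))
σ = 6.831° → d = Rσ = 3440·0.11922 = 410 nmi

410 nmi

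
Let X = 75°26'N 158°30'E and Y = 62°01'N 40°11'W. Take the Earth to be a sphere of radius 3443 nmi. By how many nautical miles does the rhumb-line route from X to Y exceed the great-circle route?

Great circle: cos σ = sin φ₁ sin φ₂ + cos φ₁ cos φ₂ cos Δλ,  σ = 0.7334 rad → d_gc = 2525.1 nmi
Rhumb line: Δψ = -0.6676, q = Δφ/Δψ = 0.3507, d_rh = R√(Δφ²+q²Δλ²) = 3494.3 nmi
Excess = 3494.3 − 2525.1 = 969.2 ≈ 969 nmi

969 nmi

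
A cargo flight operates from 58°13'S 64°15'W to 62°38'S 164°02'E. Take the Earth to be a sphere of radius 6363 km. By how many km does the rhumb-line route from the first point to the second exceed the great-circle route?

1274 km

Great circle: cos σ = sin φ₁ sin φ₂ + cos φ₁ cos φ₂ cos Δλ,  σ = 0.9350 rad → d_gc = 5949.6 km
Rhumb line: Δψ = -0.1565, q = Δφ/Δψ = 0.4927, d_rh = R√(Δφ²+q²Δλ²) = 7223.5 km
Excess = 7223.5 − 5949.6 = 1273.9 ≈ 1274 km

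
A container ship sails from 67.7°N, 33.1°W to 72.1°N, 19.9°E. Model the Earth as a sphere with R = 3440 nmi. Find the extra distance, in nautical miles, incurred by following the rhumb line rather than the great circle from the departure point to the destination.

Great circle: cos σ = sin φ₁ sin φ₂ + cos φ₁ cos φ₂ cos Δλ,  σ = 0.3156 rad → d_gc = 1085.6 nmi
Rhumb line: Δψ = +0.2243, q = Δφ/Δψ = 0.3423, d_rh = R√(Δφ²+q²Δλ²) = 1120.8 nmi
Excess = 1120.8 − 1085.6 = 35.2 ≈ 35 nmi

35 nmi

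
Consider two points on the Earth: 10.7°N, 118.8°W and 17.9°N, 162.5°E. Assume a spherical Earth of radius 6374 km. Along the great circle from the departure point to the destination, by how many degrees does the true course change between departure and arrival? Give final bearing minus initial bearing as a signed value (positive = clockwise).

Initial bearing θ₁ = atan2(sin Δλ cos φ₂, cos φ₁ sin φ₂ − sin φ₁ cos φ₂ cos Δλ) = 285.99°
Final bearing θ₂ = (initial bearing from the destination back to the start) + 180° = 263.05°
Δθ = θ₂ − θ₁ = -22.9°

-22.9°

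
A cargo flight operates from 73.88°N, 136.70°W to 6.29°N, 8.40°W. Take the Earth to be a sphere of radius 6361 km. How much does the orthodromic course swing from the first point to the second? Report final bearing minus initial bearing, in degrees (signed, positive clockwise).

+116.0°

At departure: θ₁ = atan2(sin Δλ cos φ₂, cos φ₁ sin φ₂ − sin φ₁ cos φ₂ cos Δλ) = 51.42°
At arrival: θ₂ = atan2(sin Δλ cos φ₁, −cos φ₂ sin φ₁ + sin φ₂ cos φ₁ cos Δλ) = 167.39°
Δθ = θ₂ − θ₁ = +116.0°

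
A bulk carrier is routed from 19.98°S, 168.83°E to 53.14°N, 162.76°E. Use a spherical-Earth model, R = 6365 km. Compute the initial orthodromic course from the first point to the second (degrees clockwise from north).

N = sin Δλ·cos φ₂ = -0.0634;  D = cos φ₁ sin φ₂ − sin φ₁ cos φ₂ cos Δλ = +0.9558
initial course = atan2(N, D) = 356.20°

356.2°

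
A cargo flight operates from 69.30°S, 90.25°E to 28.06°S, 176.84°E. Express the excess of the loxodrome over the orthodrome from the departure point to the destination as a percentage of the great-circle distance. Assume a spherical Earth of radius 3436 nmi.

Great circle: σ = 1.0944 rad → d_gc = Rσ = 3760.3 nmi
Rhumb: Δφ = +0.7198, Δλ = +1.5113, Δψ = +1.1897, q = Δφ/Δψ = 0.6050 → d_rh = R√(Δφ²+q²Δλ²) = 3998.3 nmi
Excess = (3998.3 − 3760.3) / 3760.3 = 238.0 / 3760.3 = 6.33% ≈ 6.3%

6.3%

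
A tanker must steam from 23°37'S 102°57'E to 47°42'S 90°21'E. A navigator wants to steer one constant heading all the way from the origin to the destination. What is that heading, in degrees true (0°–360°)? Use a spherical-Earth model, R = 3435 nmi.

Meridional parts: M(φ₁)=-0.4244, M(φ₂)=-0.9497 → ΔM = -0.5253;  Δλ = -0.2199 rad
tan C = Δλ / ΔM = +0.4187 → C = 202.72°

202.7°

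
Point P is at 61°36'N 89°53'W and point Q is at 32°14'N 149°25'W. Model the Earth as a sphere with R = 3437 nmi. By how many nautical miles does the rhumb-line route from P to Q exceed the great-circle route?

75 nmi

Great circle: cos σ = sin φ₁ sin φ₂ + cos φ₁ cos φ₂ cos Δλ,  σ = 0.8323 rad → d_gc = 2860.7 nmi
Rhumb line: Δψ = -0.7794, q = Δφ/Δψ = 0.6576, d_rh = R√(Δφ²+q²Δλ²) = 2935.8 nmi
Excess = 2935.8 − 2860.7 = 75.1 ≈ 75 nmi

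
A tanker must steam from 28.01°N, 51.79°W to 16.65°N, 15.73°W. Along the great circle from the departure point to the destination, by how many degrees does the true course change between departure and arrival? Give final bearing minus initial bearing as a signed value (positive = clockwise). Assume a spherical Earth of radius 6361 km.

At departure: θ₁ = atan2(sin Δλ cos φ₂, cos φ₁ sin φ₂ − sin φ₁ cos φ₂ cos Δλ) = 101.11°
At arrival: θ₂ = atan2(sin Δλ cos φ₁, −cos φ₂ sin φ₁ + sin φ₂ cos φ₁ cos Δλ) = 115.28°
Δθ = θ₂ − θ₁ = +14.2°

+14.2°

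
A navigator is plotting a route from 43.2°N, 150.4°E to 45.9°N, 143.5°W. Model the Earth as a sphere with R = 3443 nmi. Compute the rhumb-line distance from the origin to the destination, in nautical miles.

2835 nmi

Δψ = ln[tan(π/4+φ₂/2)/tan(π/4+φ₁/2)] = +0.0661;  Δφ = +0.0471 rad,  Δλ = +1.1537 rad
q = Δφ/Δψ = 0.7124
d = R·√(Δφ² + q²Δλ²) = 3443·0.82327 = 2835 nmi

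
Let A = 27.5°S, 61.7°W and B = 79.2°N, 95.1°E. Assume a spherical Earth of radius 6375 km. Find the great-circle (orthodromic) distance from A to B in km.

Haversine: a = sin²(Δφ/2)+cos φ₁ cos φ₂ sin²(Δλ/2) = 0.80317;  σ = 2·atan2(√a,√(1−a))
σ = 127.325° → d = Rσ = 6375·2.22224 = 14167 km

14167 km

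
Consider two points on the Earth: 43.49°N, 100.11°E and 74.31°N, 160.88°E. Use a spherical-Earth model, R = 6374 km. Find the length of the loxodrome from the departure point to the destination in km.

4688 km

Δψ = ln[tan(π/4+φ₂/2)/tan(π/4+φ₁/2)] = +1.1375;  Δφ = +0.5379 rad,  Δλ = +1.0606 rad
q = Δφ/Δψ = 0.4729
d = R·√(Δφ² + q²Δλ²) = 6374·0.73547 = 4688 km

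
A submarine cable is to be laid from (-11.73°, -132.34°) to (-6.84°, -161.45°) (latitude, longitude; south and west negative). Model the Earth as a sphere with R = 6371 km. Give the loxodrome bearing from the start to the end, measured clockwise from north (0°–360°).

279.7°

Δψ = ln[tan(π/4+φ₂/2)/tan(π/4+φ₁/2)] = +0.0865
Δλ = -0.5081 rad (taken the short way round)
course = atan2(Δλ, Δψ) = 279.66°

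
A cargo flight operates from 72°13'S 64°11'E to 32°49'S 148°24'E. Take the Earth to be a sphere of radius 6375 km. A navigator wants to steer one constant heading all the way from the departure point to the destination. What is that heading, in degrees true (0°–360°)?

Meridional parts: M(φ₁)=-1.8550, M(φ₂)=-0.6069 → ΔM = +1.2481;  Δλ = +1.4699 rad
tan C = Δλ / ΔM = +1.1777 → C = 49.66°

49.7°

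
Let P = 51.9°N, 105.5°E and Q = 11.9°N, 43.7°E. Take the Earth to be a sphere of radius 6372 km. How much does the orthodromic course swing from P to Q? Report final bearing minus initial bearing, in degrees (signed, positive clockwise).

Initial bearing θ₁ = atan2(sin Δλ cos φ₂, cos φ₁ sin φ₂ − sin φ₁ cos φ₂ cos Δλ) = 254.66°
Final bearing θ₂ = (initial bearing from the destination back to the start) + 180° = 217.45°
Δθ = θ₂ − θ₁ = -37.2°

-37.2°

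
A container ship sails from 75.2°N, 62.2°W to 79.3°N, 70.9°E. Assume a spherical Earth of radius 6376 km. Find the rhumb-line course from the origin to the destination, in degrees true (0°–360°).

Δψ = ln[tan(π/4+φ₂/2)/tan(π/4+φ₁/2)] = +0.3271
Δλ = +2.3230 rad (taken the short way round)
course = atan2(Δλ, Δψ) = 81.99°

82.0°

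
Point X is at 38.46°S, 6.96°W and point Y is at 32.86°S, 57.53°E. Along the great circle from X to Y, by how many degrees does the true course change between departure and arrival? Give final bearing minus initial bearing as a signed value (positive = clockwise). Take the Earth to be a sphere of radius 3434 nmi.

At departure: θ₁ = atan2(sin Δλ cos φ₂, cos φ₁ sin φ₂ − sin φ₁ cos φ₂ cos Δλ) = 104.77°
At arrival: θ₂ = atan2(sin Δλ cos φ₁, −cos φ₂ sin φ₁ + sin φ₂ cos φ₁ cos Δλ) = 64.34°
Δθ = θ₂ − θ₁ = -40.4°

-40.4°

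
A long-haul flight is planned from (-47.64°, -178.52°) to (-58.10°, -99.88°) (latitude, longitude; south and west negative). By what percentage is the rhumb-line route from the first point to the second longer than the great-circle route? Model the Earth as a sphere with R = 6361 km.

5.6%

Great circle: σ = 0.7989 rad → d_gc = Rσ = 5082.1 km
Rhumb: Δφ = -0.1826, Δλ = +1.3725, Δψ = -0.3043, q = Δφ/Δψ = 0.5998 → d_rh = R√(Δφ²+q²Δλ²) = 5364.2 km
Excess = (5364.2 − 5082.1) / 5082.1 = 282.1 / 5082.1 = 5.551% ≈ 5.6%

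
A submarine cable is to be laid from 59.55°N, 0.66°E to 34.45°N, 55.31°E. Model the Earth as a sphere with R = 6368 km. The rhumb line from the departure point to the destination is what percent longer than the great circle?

2.2%

Great circle: σ = 0.7533 rad → d_gc = Rσ = 4796.9 km
Rhumb: Δφ = -0.4381, Δλ = +0.9538, Δψ = -0.6602, q = Δφ/Δψ = 0.6636 → d_rh = R√(Δφ²+q²Δλ²) = 4901.7 km
Excess = (4901.7 − 4796.9) / 4796.9 = 104.8 / 4796.9 = 2.18% ≈ 2.2%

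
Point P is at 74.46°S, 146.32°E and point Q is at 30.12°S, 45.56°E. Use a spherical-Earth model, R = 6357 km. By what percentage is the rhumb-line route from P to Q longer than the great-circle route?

Great circle: σ = 1.1150 rad → d_gc = Rσ = 7087.9 km
Rhumb: Δφ = +0.7739, Δλ = -1.7586, Δψ = +1.4401, q = Δφ/Δψ = 0.5374 → d_rh = R√(Δφ²+q²Δλ²) = 7764.9 km
Excess = (7764.9 − 7087.9) / 7087.9 = 677.0 / 7087.9 = 9.551% ≈ 9.6%

9.6%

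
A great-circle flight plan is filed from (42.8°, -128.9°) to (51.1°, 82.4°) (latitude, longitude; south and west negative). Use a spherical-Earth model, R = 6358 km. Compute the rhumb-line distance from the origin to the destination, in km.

Δψ = ln[tan(π/4+φ₂/2)/tan(π/4+φ₁/2)] = +0.2128;  Δφ = +0.1449 rad,  Δλ = -2.5953 rad
q = Δφ/Δψ = 0.6807
d = R·√(Δφ² + q²Δλ²) = 6358·1.77247 = 11269 km

11269 km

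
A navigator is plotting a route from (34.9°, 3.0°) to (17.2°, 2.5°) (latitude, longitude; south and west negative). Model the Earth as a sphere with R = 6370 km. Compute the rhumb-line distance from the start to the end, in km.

Rhumb course C = atan2(Δλ, Δψ) with Δψ = ln[tan(π/4+φ₂/2)/tan(π/4+φ₁/2)] = -0.3459, Δλ = -0.0087 → C = 181.45°
d = R·|Δφ| / |cos C| = 6370·0.30892 / 0.99968 = 1968 km

1968 km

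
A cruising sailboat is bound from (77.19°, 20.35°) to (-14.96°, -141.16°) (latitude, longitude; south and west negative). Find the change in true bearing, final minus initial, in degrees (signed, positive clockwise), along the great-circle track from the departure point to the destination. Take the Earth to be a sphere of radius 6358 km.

At departure: θ₁ = atan2(sin Δλ cos φ₂, cos φ₁ sin φ₂ − sin φ₁ cos φ₂ cos Δλ) = 339.88°
At arrival: θ₂ = atan2(sin Δλ cos φ₁, −cos φ₂ sin φ₁ + sin φ₂ cos φ₁ cos Δλ) = 184.53°
Δθ = θ₂ − θ₁ = -155.3°

-155.3°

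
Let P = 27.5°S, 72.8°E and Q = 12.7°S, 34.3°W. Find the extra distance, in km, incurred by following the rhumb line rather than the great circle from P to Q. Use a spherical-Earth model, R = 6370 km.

Great circle: cos σ = sin φ₁ sin φ₂ + cos φ₁ cos φ₂ cos Δλ,  σ = 1.7243 rad → d_gc = 10983.9 km
Rhumb line: Δψ = +0.2760, q = Δφ/Δψ = 0.9358, d_rh = R√(Δφ²+q²Δλ²) = 11263.2 km
Excess = 11263.2 − 10983.9 = 279.3 ≈ 279 km

279 km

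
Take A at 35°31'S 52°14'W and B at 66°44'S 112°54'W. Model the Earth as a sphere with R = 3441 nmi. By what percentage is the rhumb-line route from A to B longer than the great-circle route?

3.1%

Great circle: σ = 0.8076 rad → d_gc = Rσ = 2779.1 nmi
Rhumb: Δφ = -0.5448, Δλ = -1.0588, Δψ = -0.9166, q = Δφ/Δψ = 0.5944 → d_rh = R√(Δφ²+q²Δλ²) = 2864.4 nmi
Excess = (2864.4 − 2779.1) / 2779.1 = 85.3 / 2779.1 = 3.07% ≈ 3.1%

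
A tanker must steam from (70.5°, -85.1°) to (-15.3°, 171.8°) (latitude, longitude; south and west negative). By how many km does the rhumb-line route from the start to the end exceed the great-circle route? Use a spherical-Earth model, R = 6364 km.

650 km

Great circle: cos σ = sin φ₁ sin φ₂ + cos φ₁ cos φ₂ cos Δλ,  σ = 1.8983 rad → d_gc = 12081.0 km
Rhumb line: Δψ = -2.0315, q = Δφ/Δψ = 0.7371, d_rh = R√(Δφ²+q²Δλ²) = 12731.0 km
Excess = 12731.0 − 12081.0 = 650.0 ≈ 650 km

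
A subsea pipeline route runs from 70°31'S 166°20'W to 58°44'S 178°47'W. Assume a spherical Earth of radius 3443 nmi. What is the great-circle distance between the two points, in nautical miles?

Haversine: a = sin²(Δφ/2)+cos φ₁ cos φ₂ sin²(Δλ/2) = 0.01257;  σ = 2·atan2(√a,√(1−a))
σ = 12.876° → d = Rσ = 3443·0.22472 = 774 nmi

774 nmi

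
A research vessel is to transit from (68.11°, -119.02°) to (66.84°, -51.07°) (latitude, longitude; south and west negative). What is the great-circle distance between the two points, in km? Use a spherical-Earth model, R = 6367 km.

Haversine: a = sin²(Δφ/2)+cos φ₁ cos φ₂ sin²(Δλ/2) = 0.04591;  σ = 2·atan2(√a,√(1−a))
σ = 24.746° → d = Rσ = 6367·0.43190 = 2750 km

2750 km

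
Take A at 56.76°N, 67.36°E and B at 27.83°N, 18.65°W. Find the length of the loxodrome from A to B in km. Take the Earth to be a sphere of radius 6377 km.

7592 km

Δψ = ln[tan(π/4+φ₂/2)/tan(π/4+φ₁/2)] = -0.7030;  Δφ = -0.5049 rad,  Δλ = -1.5012 rad
q = Δφ/Δψ = 0.7183
d = R·√(Δφ² + q²Δλ²) = 6377·1.19060 = 7592 km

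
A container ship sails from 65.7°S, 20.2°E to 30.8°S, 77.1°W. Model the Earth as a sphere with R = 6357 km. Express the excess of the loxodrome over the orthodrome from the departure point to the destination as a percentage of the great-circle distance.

8.1%

Great circle: σ = 1.1354 rad → d_gc = Rσ = 7217.8 km
Rhumb: Δφ = +0.6091, Δλ = -1.6982, Δψ = +0.9703, q = Δφ/Δψ = 0.6278 → d_rh = R√(Δφ²+q²Δλ²) = 7805.5 km
Excess = (7805.5 − 7217.8) / 7217.8 = 587.7 / 7217.8 = 8.14% ≈ 8.1%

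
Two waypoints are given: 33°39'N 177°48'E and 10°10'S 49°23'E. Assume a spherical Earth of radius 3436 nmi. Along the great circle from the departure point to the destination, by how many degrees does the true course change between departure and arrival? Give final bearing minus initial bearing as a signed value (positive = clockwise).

Initial bearing θ₁ = atan2(sin Δλ cos φ₂, cos φ₁ sin φ₂ − sin φ₁ cos φ₂ cos Δλ) = 283.98°
Final bearing θ₂ = (initial bearing from the destination back to the start) + 180° = 235.15°
Δθ = θ₂ − θ₁ = -48.8°

-48.8°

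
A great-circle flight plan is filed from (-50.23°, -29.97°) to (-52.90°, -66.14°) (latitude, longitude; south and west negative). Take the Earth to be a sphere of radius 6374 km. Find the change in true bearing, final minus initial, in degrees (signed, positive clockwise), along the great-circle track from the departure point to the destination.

Initial bearing θ₁ = atan2(sin Δλ cos φ₂, cos φ₁ sin φ₂ − sin φ₁ cos φ₂ cos Δλ) = 249.10°
Final bearing θ₂ = (initial bearing from the destination back to the start) + 180° = 277.81°
Δθ = θ₂ − θ₁ = +28.7°

+28.7°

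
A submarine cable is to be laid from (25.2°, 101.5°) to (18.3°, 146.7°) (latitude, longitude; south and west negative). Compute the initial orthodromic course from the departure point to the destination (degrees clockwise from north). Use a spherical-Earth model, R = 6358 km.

N = sin Δλ·cos φ₂ = +0.6737;  D = cos φ₁ sin φ₂ − sin φ₁ cos φ₂ cos Δλ = -0.0007
initial course = atan2(N, D) = 90.06°

90.1°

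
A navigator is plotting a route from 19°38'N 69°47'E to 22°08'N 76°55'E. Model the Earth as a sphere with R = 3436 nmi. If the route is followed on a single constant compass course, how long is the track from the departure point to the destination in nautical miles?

Rhumb course C = atan2(Δλ, Δψ) with Δψ = ln[tan(π/4+φ₂/2)/tan(π/4+φ₁/2)] = +0.0467, Δλ = +0.1245 → C = 69.44°
d = R·|Δφ| / |cos C| = 3436·0.04363 / 0.35124 = 427 nmi

427 nmi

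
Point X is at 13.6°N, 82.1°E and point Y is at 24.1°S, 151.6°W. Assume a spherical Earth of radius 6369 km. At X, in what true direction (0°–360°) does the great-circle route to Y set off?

θ = atan2( sin Δλ·cos φ₂ ,  cos φ₁ sin φ₂ − sin φ₁ cos φ₂ cos Δλ )
  = atan2(+0.7357, -0.2698) = 110.14°

110.1°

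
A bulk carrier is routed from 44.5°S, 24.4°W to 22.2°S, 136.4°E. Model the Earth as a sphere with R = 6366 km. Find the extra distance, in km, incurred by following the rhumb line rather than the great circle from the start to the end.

2617 km

Great circle: cos σ = sin φ₁ sin φ₂ + cos φ₁ cos φ₂ cos Δλ,  σ = 1.9378 rad → d_gc = 12336.0 km
Rhumb line: Δψ = +0.4715, q = Δφ/Δψ = 0.8254, d_rh = R√(Δφ²+q²Δλ²) = 14953.1 km
Excess = 14953.1 − 12336.0 = 2617.1 ≈ 2617 km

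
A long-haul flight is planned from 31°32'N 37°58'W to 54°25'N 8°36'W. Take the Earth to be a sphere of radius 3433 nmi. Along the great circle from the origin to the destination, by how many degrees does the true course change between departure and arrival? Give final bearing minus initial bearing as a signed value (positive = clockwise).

Initial bearing θ₁ = atan2(sin Δλ cos φ₂, cos φ₁ sin φ₂ − sin φ₁ cos φ₂ cos Δλ) = 33.69°
Final bearing θ₂ = (initial bearing from the destination back to the start) + 180° = 54.35°
Δθ = θ₂ − θ₁ = +20.7°

+20.7°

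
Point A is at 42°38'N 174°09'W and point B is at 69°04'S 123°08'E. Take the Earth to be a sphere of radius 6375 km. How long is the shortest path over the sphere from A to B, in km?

Haversine: a = sin²(Δφ/2)+cos φ₁ cos φ₂ sin²(Δλ/2) = 0.75606;  σ = 2·atan2(√a,√(1−a))
σ = 120.805° → d = Rσ = 6375·2.10844 = 13441 km

13441 km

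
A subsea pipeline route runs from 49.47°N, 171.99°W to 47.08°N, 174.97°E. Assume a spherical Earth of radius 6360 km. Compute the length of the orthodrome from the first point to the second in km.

998 km

cos σ = sin φ₁ sin φ₂ + cos φ₁ cos φ₂ cos Δλ
      = sin(49.47°)sin(47.08°) + cos(49.47°)cos(47.08°)cos(-13.04°) = 0.9877
σ = 8.989° → d = Rσ = 6360·0.15689 = 998 km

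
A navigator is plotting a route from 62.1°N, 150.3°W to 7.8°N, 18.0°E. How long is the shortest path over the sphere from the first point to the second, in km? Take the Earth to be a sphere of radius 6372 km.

12179 km

Haversine: a = sin²(Δφ/2)+cos φ₁ cos φ₂ sin²(Δλ/2) = 0.66701;  σ = 2·atan2(√a,√(1−a))
σ = 109.513° → d = Rσ = 6372·1.91137 = 12179 km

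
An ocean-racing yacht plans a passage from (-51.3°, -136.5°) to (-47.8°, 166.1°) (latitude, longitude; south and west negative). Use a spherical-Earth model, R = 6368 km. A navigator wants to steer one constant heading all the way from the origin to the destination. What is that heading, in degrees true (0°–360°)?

275.4°

Δψ = ln[tan(π/4+φ₂/2)/tan(π/4+φ₁/2)] = +0.0942
Δλ = -1.0018 rad (taken the short way round)
course = atan2(Δλ, Δψ) = 275.37°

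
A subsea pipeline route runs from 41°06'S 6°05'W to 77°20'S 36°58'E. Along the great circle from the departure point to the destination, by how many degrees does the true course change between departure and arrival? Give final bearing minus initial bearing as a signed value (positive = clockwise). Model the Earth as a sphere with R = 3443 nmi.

Initial bearing θ₁ = atan2(sin Δλ cos φ₂, cos φ₁ sin φ₂ − sin φ₁ cos φ₂ cos Δλ) = 166.63°
Final bearing θ₂ = (initial bearing from the destination back to the start) + 180° = 127.39°
Δθ = θ₂ − θ₁ = -39.2°

-39.2°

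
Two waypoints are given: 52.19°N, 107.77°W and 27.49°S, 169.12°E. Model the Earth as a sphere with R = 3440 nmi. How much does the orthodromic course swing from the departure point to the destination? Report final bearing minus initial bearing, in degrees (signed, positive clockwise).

At departure: θ₁ = atan2(sin Δλ cos φ₂, cos φ₁ sin φ₂ − sin φ₁ cos φ₂ cos Δλ) = 247.37°
At arrival: θ₂ = atan2(sin Δλ cos φ₁, −cos φ₂ sin φ₁ + sin φ₂ cos φ₁ cos Δλ) = 219.63°
Δθ = θ₂ − θ₁ = -27.7°

-27.7°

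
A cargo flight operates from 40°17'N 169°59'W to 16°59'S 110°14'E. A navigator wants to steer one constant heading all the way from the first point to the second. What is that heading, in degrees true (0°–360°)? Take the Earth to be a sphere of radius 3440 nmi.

232.5°

Δψ = ln[tan(π/4+φ₂/2)/tan(π/4+φ₁/2)] = -1.0702
Δλ = -1.3925 rad (taken the short way round)
course = atan2(Δλ, Δψ) = 232.45°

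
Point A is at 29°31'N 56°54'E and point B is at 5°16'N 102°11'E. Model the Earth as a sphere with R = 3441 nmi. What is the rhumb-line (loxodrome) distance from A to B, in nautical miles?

Δψ = ln[tan(π/4+φ₂/2)/tan(π/4+φ₁/2)] = -0.4475;  Δφ = -0.4232 rad,  Δλ = +0.7903 rad
q = Δφ/Δψ = 0.9457
d = R·√(Δφ² + q²Δλ²) = 3441·0.85895 = 2956 nmi

2956 nmi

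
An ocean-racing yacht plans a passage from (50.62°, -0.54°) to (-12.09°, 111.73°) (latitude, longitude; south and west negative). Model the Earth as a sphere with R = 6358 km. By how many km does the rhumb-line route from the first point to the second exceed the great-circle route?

Great circle: cos σ = sin φ₁ sin φ₂ + cos φ₁ cos φ₂ cos Δλ,  σ = 1.9790 rad → d_gc = 12582.8 km
Rhumb line: Δψ = -1.2402, q = Δφ/Δψ = 0.8825, d_rh = R√(Δφ²+q²Δλ²) = 13011.7 km
Excess = 13011.7 − 12582.8 = 428.9 ≈ 429 km

429 km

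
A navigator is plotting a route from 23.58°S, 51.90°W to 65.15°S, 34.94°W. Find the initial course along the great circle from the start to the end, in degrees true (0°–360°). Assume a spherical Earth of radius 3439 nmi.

169.6°

θ = atan2( sin Δλ·cos φ₂ ,  cos φ₁ sin φ₂ − sin φ₁ cos φ₂ cos Δλ )
  = atan2(+0.1226, -0.6708) = 169.64°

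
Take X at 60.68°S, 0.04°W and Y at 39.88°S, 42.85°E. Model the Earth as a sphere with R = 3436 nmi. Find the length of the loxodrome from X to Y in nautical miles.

2035 nmi

Rhumb course C = atan2(Δλ, Δψ) with Δψ = ln[tan(π/4+φ₂/2)/tan(π/4+φ₁/2)] = +0.5808, Δλ = +0.7486 → C = 52.19°
d = R·|Δφ| / |cos C| = 3436·0.36303 / 0.61298 = 2035 nmi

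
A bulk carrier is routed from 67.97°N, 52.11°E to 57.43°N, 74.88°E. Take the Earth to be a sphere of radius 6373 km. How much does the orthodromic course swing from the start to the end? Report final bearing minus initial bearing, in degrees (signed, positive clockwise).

Initial bearing θ₁ = atan2(sin Δλ cos φ₂, cos φ₁ sin φ₂ − sin φ₁ cos φ₂ cos Δλ) = 124.66°
Final bearing θ₂ = (initial bearing from the destination back to the start) + 180° = 145.03°
Δθ = θ₂ − θ₁ = +20.4°

+20.4°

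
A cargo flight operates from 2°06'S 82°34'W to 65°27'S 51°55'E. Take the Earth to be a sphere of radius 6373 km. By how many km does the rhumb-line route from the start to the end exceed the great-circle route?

Great circle: cos σ = sin φ₁ sin φ₂ + cos φ₁ cos φ₂ cos Δλ,  σ = 1.8313 rad → d_gc = 11671.1 km
Rhumb line: Δψ = -1.4885, q = Δφ/Δψ = 0.7428, d_rh = R√(Δφ²+q²Δλ²) = 13157.0 km
Excess = 13157.0 − 11671.1 = 1485.9 ≈ 1486 km

1486 km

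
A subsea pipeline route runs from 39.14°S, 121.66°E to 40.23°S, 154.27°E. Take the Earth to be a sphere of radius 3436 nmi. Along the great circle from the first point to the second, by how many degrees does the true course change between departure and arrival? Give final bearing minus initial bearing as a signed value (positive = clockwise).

-21.2°

At departure: θ₁ = atan2(sin Δλ cos φ₂, cos φ₁ sin φ₂ − sin φ₁ cos φ₂ cos Δλ) = 103.00°
At arrival: θ₂ = atan2(sin Δλ cos φ₁, −cos φ₂ sin φ₁ + sin φ₂ cos φ₁ cos Δλ) = 81.84°
Δθ = θ₂ − θ₁ = -21.2°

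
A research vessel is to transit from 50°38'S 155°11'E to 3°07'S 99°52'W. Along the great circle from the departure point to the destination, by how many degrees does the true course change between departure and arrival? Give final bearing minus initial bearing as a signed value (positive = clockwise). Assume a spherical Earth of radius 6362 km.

Initial bearing θ₁ = atan2(sin Δλ cos φ₂, cos φ₁ sin φ₂ − sin φ₁ cos φ₂ cos Δλ) = 103.61°
Final bearing θ₂ = (initial bearing from the destination back to the start) + 180° = 38.12°
Δθ = θ₂ − θ₁ = -65.5°

-65.5°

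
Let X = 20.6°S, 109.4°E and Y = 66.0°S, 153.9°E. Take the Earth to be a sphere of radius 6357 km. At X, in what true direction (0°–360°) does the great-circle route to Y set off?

159.3°

θ = atan2( sin Δλ·cos φ₂ ,  cos φ₁ sin φ₂ − sin φ₁ cos φ₂ cos Δλ )
  = atan2(+0.2851, -0.7531) = 159.26°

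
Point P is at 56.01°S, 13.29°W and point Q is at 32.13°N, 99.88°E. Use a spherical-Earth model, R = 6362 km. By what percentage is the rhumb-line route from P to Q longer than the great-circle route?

2.2%

Great circle: σ = 2.2488 rad → d_gc = Rσ = 14306.9 km
Rhumb: Δφ = +1.5383, Δλ = +1.9752, Δψ = +1.7781, q = Δφ/Δψ = 0.8652 → d_rh = R√(Δφ²+q²Δλ²) = 14628.1 km
Excess = (14628.1 − 14306.9) / 14306.9 = 321.2 / 14306.9 = 2.245% ≈ 2.2%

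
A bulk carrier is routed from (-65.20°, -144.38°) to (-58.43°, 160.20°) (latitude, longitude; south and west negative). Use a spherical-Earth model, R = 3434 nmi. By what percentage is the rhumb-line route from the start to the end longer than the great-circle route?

Great circle: σ = 0.4555 rad → d_gc = Rσ = 1564.0 nmi
Rhumb: Δφ = +0.1182, Δλ = -0.9673, Δψ = +0.2513, q = Δφ/Δψ = 0.4701 → d_rh = R√(Δφ²+q²Δλ²) = 1613.4 nmi
Excess = (1613.4 − 1564.0) / 1564.0 = 49.4 / 1564.0 = 3.16% ≈ 3.2%

3.2%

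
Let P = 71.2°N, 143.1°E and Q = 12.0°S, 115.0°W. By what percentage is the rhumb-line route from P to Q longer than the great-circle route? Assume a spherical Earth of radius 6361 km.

Great circle: σ = 1.8357 rad → d_gc = Rσ = 11676.9 km
Rhumb: Δφ = -1.4521, Δλ = +1.7785, Δψ = -2.0095, q = Δφ/Δψ = 0.7226 → d_rh = R√(Δφ²+q²Δλ²) = 12335.0 km
Excess = (12335.0 − 11676.9) / 11676.9 = 658.1 / 11676.9 = 5.64% ≈ 5.6%

5.6%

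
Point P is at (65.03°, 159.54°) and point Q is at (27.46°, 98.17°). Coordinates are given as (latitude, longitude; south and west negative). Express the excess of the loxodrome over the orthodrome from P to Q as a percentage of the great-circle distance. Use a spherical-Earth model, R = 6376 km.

Great circle: σ = 0.9304 rad → d_gc = Rσ = 5932.3 km
Rhumb: Δφ = -0.6557, Δλ = -1.0711, Δψ = -1.0089, q = Δφ/Δψ = 0.6499 → d_rh = R√(Δφ²+q²Δλ²) = 6097.5 km
Excess = (6097.5 − 5932.3) / 5932.3 = 165.2 / 5932.3 = 2.78% ≈ 2.8%

2.8%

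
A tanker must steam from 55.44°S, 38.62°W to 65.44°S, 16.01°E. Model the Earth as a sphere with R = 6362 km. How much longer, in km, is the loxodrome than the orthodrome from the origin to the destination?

Great circle: cos σ = sin φ₁ sin φ₂ + cos φ₁ cos φ₂ cos Δλ,  σ = 0.4832 rad → d_gc = 3074.2 km
Rhumb line: Δψ = -0.3571, q = Δφ/Δψ = 0.4888, d_rh = R√(Δφ²+q²Δλ²) = 3166.0 km
Excess = 3166.0 − 3074.2 = 91.8 ≈ 92 km

92 km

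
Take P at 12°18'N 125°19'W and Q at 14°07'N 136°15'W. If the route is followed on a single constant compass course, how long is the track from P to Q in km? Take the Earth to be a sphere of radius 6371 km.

1201 km

Δψ = ln[tan(π/4+φ₂/2)/tan(π/4+φ₁/2)] = +0.0326;  Δφ = +0.0317 rad,  Δλ = -0.1908 rad
q = Δφ/Δψ = 0.9735
d = R·√(Δφ² + q²Δλ²) = 6371·0.18845 = 1201 km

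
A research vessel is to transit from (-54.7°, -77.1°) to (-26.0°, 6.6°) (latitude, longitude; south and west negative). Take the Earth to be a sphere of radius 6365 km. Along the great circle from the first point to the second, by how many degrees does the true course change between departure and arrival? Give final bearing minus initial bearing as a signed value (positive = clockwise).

At departure: θ₁ = atan2(sin Δλ cos φ₂, cos φ₁ sin φ₂ − sin φ₁ cos φ₂ cos Δλ) = 100.95°
At arrival: θ₂ = atan2(sin Δλ cos φ₁, −cos φ₂ sin φ₁ + sin φ₂ cos φ₁ cos Δλ) = 39.14°
Δθ = θ₂ − θ₁ = -61.8°

-61.8°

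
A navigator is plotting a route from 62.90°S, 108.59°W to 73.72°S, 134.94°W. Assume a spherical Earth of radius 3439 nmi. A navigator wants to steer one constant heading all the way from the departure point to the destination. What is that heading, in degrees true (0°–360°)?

221.4°

Δψ = ln[tan(π/4+φ₂/2)/tan(π/4+φ₁/2)] = -0.5217
Δλ = -0.4599 rad (taken the short way round)
course = atan2(Δλ, Δψ) = 221.40°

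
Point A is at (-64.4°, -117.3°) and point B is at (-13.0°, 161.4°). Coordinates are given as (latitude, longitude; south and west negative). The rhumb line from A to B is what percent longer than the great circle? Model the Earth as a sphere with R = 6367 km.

4.2%

Great circle: σ = 1.3010 rad → d_gc = Rσ = 8283.4 km
Rhumb: Δφ = +0.8971, Δλ = -1.4190, Δψ = +1.2531, q = Δφ/Δψ = 0.7159 → d_rh = R√(Δφ²+q²Δλ²) = 8628.9 km
Excess = (8628.9 − 8283.4) / 8283.4 = 345.5 / 8283.4 = 4.17% ≈ 4.2%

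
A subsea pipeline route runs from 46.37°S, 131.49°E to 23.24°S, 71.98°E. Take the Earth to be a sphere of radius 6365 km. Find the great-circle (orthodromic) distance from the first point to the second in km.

5844 km

cos σ = sin φ₁ sin φ₂ + cos φ₁ cos φ₂ cos Δλ
      = sin(-46.37°)sin(-23.24°) + cos(-46.37°)cos(-23.24°)cos(-59.51°) = 0.6073
σ = 52.606° → d = Rσ = 6365·0.91815 = 5844 km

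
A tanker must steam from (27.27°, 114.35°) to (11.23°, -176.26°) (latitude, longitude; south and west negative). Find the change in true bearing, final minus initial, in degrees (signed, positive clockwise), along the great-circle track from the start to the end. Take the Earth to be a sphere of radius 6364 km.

At departure: θ₁ = atan2(sin Δλ cos φ₂, cos φ₁ sin φ₂ − sin φ₁ cos φ₂ cos Δλ) = 89.07°
At arrival: θ₂ = atan2(sin Δλ cos φ₁, −cos φ₂ sin φ₁ + sin φ₂ cos φ₁ cos Δλ) = 115.03°
Δθ = θ₂ − θ₁ = +26.0°

+26.0°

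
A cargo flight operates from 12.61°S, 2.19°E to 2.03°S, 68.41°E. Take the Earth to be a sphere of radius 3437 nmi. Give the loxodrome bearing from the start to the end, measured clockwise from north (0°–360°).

Δψ = ln[tan(π/4+φ₂/2)/tan(π/4+φ₁/2)] = +0.1864
Δλ = +1.1558 rad (taken the short way round)
course = atan2(Δλ, Δψ) = 80.84°

80.8°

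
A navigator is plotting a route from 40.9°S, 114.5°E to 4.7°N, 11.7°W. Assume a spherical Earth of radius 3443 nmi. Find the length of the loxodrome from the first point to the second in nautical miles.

7491 nmi

Rhumb course C = atan2(Δλ, Δψ) with Δψ = ln[tan(π/4+φ₂/2)/tan(π/4+φ₁/2)] = +0.8657, Δλ = -2.2026 → C = 291.46°
d = R·|Δφ| / |cos C| = 3443·0.79587 / 0.36579 = 7491 nmi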